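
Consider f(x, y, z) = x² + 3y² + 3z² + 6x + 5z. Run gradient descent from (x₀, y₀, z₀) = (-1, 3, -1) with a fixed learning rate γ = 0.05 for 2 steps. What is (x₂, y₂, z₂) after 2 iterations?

(-1.38, 1.47, -0.915)

∇f = (2x + 6, 6y, 6z + 5)
(x₁, y₁, z₁) = (-1, 3, -1) − 0.05·(4, 18, -1) = (-1.2, 2.1, -0.95)
(x₂, y₂, z₂) = (-1.2, 2.1, -0.95) − 0.05·(3.6, 12.6, -0.7) = (-1.38, 1.47, -0.915)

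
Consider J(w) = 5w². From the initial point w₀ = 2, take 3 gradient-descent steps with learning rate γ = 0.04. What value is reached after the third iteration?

0.432

J′(w) = 10w
w₁ = 2 − 0.04·20 = 1.2
w₂ = 1.2 − 0.04·12 = 0.72
w₃ = 0.72 − 0.04·7.2 = 0.432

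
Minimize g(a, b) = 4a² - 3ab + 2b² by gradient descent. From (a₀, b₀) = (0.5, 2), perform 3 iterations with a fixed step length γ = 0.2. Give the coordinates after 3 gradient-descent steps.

(0.48, 0.064)

∇g = (8a - 3b, -3a + 4b)
Step 1: at (0.5, 2), ∇g = (-2, 6.5) → (0.5, 2) − 0.2·(-2, 6.5) = (0.9, 0.7)
Step 2: at (0.9, 0.7), ∇g = (5.1, 0.1) → (0.9, 0.7) − 0.2·(5.1, 0.1) = (-0.12, 0.68)
Step 3: at (-0.12, 0.68), ∇g = (-3, 3.08) → (-0.12, 0.68) − 0.2·(-3, 3.08) = (0.48, 0.064)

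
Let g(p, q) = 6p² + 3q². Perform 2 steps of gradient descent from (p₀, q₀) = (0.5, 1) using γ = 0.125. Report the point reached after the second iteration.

(0.125, 0.0625)

∇g = (12p, 6q)
(p₁, q₁) = (0.5, 1) − 0.125·(6, 6) = (-0.25, 0.25)
(p₂, q₂) = (-0.25, 0.25) − 0.125·(-3, 1.5) = (0.125, 0.0625)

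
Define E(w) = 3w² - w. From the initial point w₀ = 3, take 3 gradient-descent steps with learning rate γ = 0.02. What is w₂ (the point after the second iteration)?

E′(w) = 6w - 1
w₁ = 3 − 0.02·17 = 2.66
w₂ = 2.66 − 0.02·14.96 = 2.3608

2.3608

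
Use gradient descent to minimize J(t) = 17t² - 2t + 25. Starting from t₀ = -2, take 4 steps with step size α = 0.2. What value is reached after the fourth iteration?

-2329.808

J′(t) = 34t - 2
t₁ = -2 − 0.2·(-70) = 12
t₂ = 12 − 0.2·406 = -69.2
t₃ = -69.2 − 0.2·(-2354.8) = 401.76
t₄ = 401.76 − 0.2·13657.84 = -2329.808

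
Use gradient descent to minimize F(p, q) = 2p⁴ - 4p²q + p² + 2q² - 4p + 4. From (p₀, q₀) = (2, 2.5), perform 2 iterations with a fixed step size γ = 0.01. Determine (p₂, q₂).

∇F = (8p³ - 8pq + 2p - 4, -4p² + 4q)
(p₁, q₁) = (2, 2.5) − 0.01·(24, -6) = (1.76, 2.56)
(p₂, q₂) = (1.76, 2.56) − 0.01·(7.089408, -2.1504) = (1.68910592, 2.581504)

(1.68910592, 2.581504)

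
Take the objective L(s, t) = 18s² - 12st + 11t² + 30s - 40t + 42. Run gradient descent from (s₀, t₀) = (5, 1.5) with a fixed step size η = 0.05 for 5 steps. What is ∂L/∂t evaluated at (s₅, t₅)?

∇L = (36s - 12t + 30, -12s + 22t - 40)
(s₁, t₁) = (5, 1.5) − 0.05·(192, -67) = (-4.6, 4.85)
(s₂, t₂) = (-4.6, 4.85) − 0.05·(-193.8, 121.9) = (5.09, -1.245)
(s₃, t₃) = (5.09, -1.245) − 0.05·(228.18, -128.47) = (-6.319, 5.1785)
(s₄, t₄) = (-6.319, 5.1785) − 0.05·(-259.626, 149.755) = (6.6623, -2.30925)
(s₅, t₅) = (6.6623, -2.30925) − 0.05·(297.5538, -170.7511) = (-8.21539, 6.228305)
∂L/∂t at (-8.21539, 6.228305) = 195.60739

195.60739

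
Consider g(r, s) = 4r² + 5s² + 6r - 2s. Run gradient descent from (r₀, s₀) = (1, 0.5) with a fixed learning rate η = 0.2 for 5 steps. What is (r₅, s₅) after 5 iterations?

(-0.88608, -0.1)

∇g = (8r + 6, 10s - 2)
(r₁, s₁) = (1, 0.5) − 0.2·(14, 3) = (-1.8, -0.1)
(r₂, s₂) = (-1.8, -0.1) − 0.2·(-8.4, -3) = (-0.12, 0.5)
(r₃, s₃) = (-0.12, 0.5) − 0.2·(5.04, 3) = (-1.128, -0.1)
(r₄, s₄) = (-1.128, -0.1) − 0.2·(-3.024, -3) = (-0.5232, 0.5)
(r₅, s₅) = (-0.5232, 0.5) − 0.2·(1.8144, 3) = (-0.88608, -0.1)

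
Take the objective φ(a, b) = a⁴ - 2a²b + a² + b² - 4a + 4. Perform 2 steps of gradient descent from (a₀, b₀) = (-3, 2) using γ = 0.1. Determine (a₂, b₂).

∇φ = (4a³ - 4ab + 2a - 4, -2a² + 2b)
(a₁, b₁) = (-3, 2) − 0.1·(-94, -14) = (6.4, 3.4)
(a₂, b₂) = (6.4, 3.4) − 0.1·(970.336, -75.12) = (-90.6336, 10.912)

(-90.6336, 10.912)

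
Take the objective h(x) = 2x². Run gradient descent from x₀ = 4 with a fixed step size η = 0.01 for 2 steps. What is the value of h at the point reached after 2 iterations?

27.17908992

h′(x) = 4x
Step 1: h′(4) = 16; x₁ = 4 − 0.01·16 = 3.84
Step 2: h′(3.84) = 15.36; x₂ = 3.84 − 0.01·15.36 = 3.6864
h(3.6864) = 27.17908992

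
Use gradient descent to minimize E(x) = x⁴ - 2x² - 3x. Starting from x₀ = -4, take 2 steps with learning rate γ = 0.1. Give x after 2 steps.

E′(x) = 4x³ - 4x - 3
x₁ = -4 − 0.1·(-243) = 20.3
x₂ = 20.3 − 0.1·33377.508 = -3317.4508

-3317.4508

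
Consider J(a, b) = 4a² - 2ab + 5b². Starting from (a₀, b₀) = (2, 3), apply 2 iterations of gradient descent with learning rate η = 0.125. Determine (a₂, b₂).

∇J = (8a - 2b, -2a + 10b)
Step 1: at (2, 3), ∇J = (10, 26) → (2, 3) − 0.125·(10, 26) = (0.75, -0.25)
Step 2: at (0.75, -0.25), ∇J = (6.5, -4) → (0.75, -0.25) − 0.125·(6.5, -4) = (-0.0625, 0.25)

(-0.0625, 0.25)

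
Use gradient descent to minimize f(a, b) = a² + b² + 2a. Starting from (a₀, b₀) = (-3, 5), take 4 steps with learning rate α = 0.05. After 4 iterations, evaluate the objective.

11.48354909

∇f = (2a + 2, 2b)
Step 1: at (-3, 5), ∇f = (-4, 10) → (-3, 5) − 0.05·(-4, 10) = (-2.8, 4.5)
Step 2: at (-2.8, 4.5), ∇f = (-3.6, 9) → (-2.8, 4.5) − 0.05·(-3.6, 9) = (-2.62, 4.05)
Step 3: at (-2.62, 4.05), ∇f = (-3.24, 8.1) → (-2.62, 4.05) − 0.05·(-3.24, 8.1) = (-2.458, 3.645)
Step 4: at (-2.458, 3.645), ∇f = (-2.916, 7.29) → (-2.458, 3.645) − 0.05·(-2.916, 7.29) = (-2.3122, 3.2805)
f(-2.3122, 3.2805) = 11.48354909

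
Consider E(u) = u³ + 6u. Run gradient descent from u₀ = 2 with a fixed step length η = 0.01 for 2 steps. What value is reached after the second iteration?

E′(u) = 3u² + 6
Step 1: E′(2) = 18; u₁ = 2 − 0.01·18 = 1.82
Step 2: E′(1.82) = 15.9372; u₂ = 1.82 − 0.01·15.9372 = 1.660628

1.660628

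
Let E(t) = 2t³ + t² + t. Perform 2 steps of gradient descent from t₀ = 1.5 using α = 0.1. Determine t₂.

-0.3375

E′(t) = 6t² + 2t + 1
t₁ = 1.5 − 0.1·17.5 = -0.25
t₂ = -0.25 − 0.1·0.875 = -0.3375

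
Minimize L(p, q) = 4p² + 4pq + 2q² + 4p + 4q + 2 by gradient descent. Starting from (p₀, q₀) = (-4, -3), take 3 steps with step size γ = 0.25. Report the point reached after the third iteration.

(16, 9)

∇L = (8p + 4q + 4, 4p + 4q + 4)
(p₁, q₁) = (-4, -3) − 0.25·(-40, -24) = (6, 3)
(p₂, q₂) = (6, 3) − 0.25·(64, 40) = (-10, -7)
(p₃, q₃) = (-10, -7) − 0.25·(-104, -64) = (16, 9)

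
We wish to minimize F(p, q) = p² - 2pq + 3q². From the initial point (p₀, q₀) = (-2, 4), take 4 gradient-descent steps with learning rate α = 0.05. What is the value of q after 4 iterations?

0.68

∇F = (2p - 2q, -2p + 6q)
(p₁, q₁) = (-2, 4) − 0.05·(-12, 28) = (-1.4, 2.6)
(p₂, q₂) = (-1.4, 2.6) − 0.05·(-8, 18.4) = (-1, 1.68)
(p₃, q₃) = (-1, 1.68) − 0.05·(-5.36, 12.08) = (-0.732, 1.076)
(p₄, q₄) = (-0.732, 1.076) − 0.05·(-3.616, 7.92) = (-0.5512, 0.68)
q = 0.68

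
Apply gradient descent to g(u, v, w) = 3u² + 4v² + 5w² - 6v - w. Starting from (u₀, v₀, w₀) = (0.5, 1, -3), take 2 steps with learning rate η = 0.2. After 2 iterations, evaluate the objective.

45.7836

∇g = (6u, 8v - 6, 10w - 1)
Step 1: at (0.5, 1, -3), ∇g = (3, 2, -31) → (0.5, 1, -3) − 0.2·(3, 2, -31) = (-0.1, 0.6, 3.2)
Step 2: at (-0.1, 0.6, 3.2), ∇g = (-0.6, -1.2, 31) → (-0.1, 0.6, 3.2) − 0.2·(-0.6, -1.2, 31) = (0.02, 0.84, -3)
g(0.02, 0.84, -3) = 45.7836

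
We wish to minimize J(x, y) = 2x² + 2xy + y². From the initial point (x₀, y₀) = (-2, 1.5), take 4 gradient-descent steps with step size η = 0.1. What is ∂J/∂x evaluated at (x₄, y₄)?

-0.8896

∇J = (4x + 2y, 2x + 2y)
Step 1: at (-2, 1.5), ∇J = (-5, -1) → (-2, 1.5) − 0.1·(-5, -1) = (-1.5, 1.6)
Step 2: at (-1.5, 1.6), ∇J = (-2.8, 0.2) → (-1.5, 1.6) − 0.1·(-2.8, 0.2) = (-1.22, 1.58)
Step 3: at (-1.22, 1.58), ∇J = (-1.72, 0.72) → (-1.22, 1.58) − 0.1·(-1.72, 0.72) = (-1.048, 1.508)
Step 4: at (-1.048, 1.508), ∇J = (-1.176, 0.92) → (-1.048, 1.508) − 0.1·(-1.176, 0.92) = (-0.9304, 1.416)
∂J/∂x at (-0.9304, 1.416) = -0.8896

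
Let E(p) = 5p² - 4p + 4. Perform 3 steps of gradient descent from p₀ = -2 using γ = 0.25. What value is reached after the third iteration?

E′(p) = 10p - 4
Step 1: E′(-2) = -24; p₁ = -2 − 0.25·(-24) = 4
Step 2: E′(4) = 36; p₂ = 4 − 0.25·36 = -5
Step 3: E′(-5) = -54; p₃ = -5 − 0.25·(-54) = 8.5

8.5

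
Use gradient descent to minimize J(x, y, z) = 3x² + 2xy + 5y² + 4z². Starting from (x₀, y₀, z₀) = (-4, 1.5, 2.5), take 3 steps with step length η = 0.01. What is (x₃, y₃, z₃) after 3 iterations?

(-3.402984, 1.298344, 1.94672)

∇J = (6x + 2y, 2x + 10y, 8z)
Step 1: at (-4, 1.5, 2.5), ∇J = (-21, 7, 20) → (-4, 1.5, 2.5) − 0.01·(-21, 7, 20) = (-3.79, 1.43, 2.3)
Step 2: at (-3.79, 1.43, 2.3), ∇J = (-19.88, 6.72, 18.4) → (-3.79, 1.43, 2.3) − 0.01·(-19.88, 6.72, 18.4) = (-3.5912, 1.3628, 2.116)
Step 3: at (-3.5912, 1.3628, 2.116), ∇J = (-18.8216, 6.4456, 16.928) → (-3.5912, 1.3628, 2.116) − 0.01·(-18.8216, 6.4456, 16.928) = (-3.402984, 1.298344, 1.94672)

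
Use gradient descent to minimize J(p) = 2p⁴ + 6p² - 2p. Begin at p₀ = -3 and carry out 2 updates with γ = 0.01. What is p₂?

J′(p) = 8p³ + 12p - 2
p₁ = -3 − 0.01·(-254) = -0.46
p₂ = -0.46 − 0.01·(-8.298688) = -0.37701312

-0.37701312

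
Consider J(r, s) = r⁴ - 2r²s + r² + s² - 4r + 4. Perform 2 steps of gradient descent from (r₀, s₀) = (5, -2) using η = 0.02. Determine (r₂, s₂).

(11.43048704, 0.518656)

∇J = (4r³ - 4rs + 2r - 4, -2r² + 2s)
(r₁, s₁) = (5, -2) − 0.02·(546, -54) = (-5.92, -0.92)
(r₂, s₂) = (-5.92, -0.92) − 0.02·(-867.524352, -71.9328) = (11.43048704, 0.518656)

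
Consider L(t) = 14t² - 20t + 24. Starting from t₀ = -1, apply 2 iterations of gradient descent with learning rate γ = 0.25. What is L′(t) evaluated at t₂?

L′(t) = 28t - 20
t₁ = -1 − 0.25·(-48) = 11
t₂ = 11 − 0.25·288 = -61
L′(t) at (-61) = -1728

-1728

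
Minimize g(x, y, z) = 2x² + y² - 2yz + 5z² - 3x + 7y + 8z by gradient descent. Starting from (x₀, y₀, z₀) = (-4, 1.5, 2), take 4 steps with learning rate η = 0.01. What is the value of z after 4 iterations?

∇g = (4x - 3, 2y - 2z + 7, -2y + 10z + 8)
(x₁, y₁, z₁) = (-4, 1.5, 2) − 0.01·(-19, 6, 25) = (-3.81, 1.44, 1.75)
(x₂, y₂, z₂) = (-3.81, 1.44, 1.75) − 0.01·(-18.24, 6.38, 22.62) = (-3.6276, 1.3762, 1.5238)
(x₃, y₃, z₃) = (-3.6276, 1.3762, 1.5238) − 0.01·(-17.5104, 6.7048, 20.4856) = (-3.452496, 1.309152, 1.318944)
(x₄, y₄, z₄) = (-3.452496, 1.309152, 1.318944) − 0.01·(-16.809984, 6.980416, 18.571136) = (-3.28439616, 1.23934784, 1.13323264)
z = 1.13323264

1.13323264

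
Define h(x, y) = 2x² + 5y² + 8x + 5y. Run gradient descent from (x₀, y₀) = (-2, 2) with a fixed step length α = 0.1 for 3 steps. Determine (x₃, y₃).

(-2, -0.5)

∇h = (4x + 8, 10y + 5)
Step 1: at (-2, 2), ∇h = (0, 25) → (-2, 2) − 0.1·(0, 25) = (-2, -0.5)
Step 2: at (-2, -0.5), ∇h = (0, 0) → (-2, -0.5) − 0.1·(0, 0) = (-2, -0.5)
Step 3: at (-2, -0.5), ∇h = (0, 0) → (-2, -0.5) − 0.1·(0, 0) = (-2, -0.5)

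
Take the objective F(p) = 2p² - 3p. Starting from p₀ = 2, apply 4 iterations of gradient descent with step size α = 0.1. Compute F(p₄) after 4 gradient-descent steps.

F′(p) = 4p - 3
Step 1: F′(2) = 5; p₁ = 2 − 0.1·5 = 1.5
Step 2: F′(1.5) = 3; p₂ = 1.5 − 0.1·3 = 1.2
Step 3: F′(1.2) = 1.8; p₃ = 1.2 − 0.1·1.8 = 1.02
Step 4: F′(1.02) = 1.08; p₄ = 1.02 − 0.1·1.08 = 0.912
F(0.912) = -1.072512

-1.072512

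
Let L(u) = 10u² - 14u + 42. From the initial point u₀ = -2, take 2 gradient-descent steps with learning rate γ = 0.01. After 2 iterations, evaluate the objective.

L′(u) = 20u - 14
Step 1: L′(-2) = -54; u₁ = -2 − 0.01·(-54) = -1.46
Step 2: L′(-1.46) = -43.2; u₂ = -1.46 − 0.01·(-43.2) = -1.028
L(-1.028) = 66.95984

66.95984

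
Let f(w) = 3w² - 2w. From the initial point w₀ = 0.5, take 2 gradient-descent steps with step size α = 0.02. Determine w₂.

f′(w) = 6w - 2
w₁ = 0.5 − 0.02·1 = 0.48
w₂ = 0.48 − 0.02·0.88 = 0.4624

0.4624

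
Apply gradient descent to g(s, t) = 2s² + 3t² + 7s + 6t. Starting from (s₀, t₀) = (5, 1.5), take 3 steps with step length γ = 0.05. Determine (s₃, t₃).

∇g = (4s + 7, 6t + 6)
Step 1: at (5, 1.5), ∇g = (27, 15) → (5, 1.5) − 0.05·(27, 15) = (3.65, 0.75)
Step 2: at (3.65, 0.75), ∇g = (21.6, 10.5) → (3.65, 0.75) − 0.05·(21.6, 10.5) = (2.57, 0.225)
Step 3: at (2.57, 0.225), ∇g = (17.28, 7.35) → (2.57, 0.225) − 0.05·(17.28, 7.35) = (1.706, -0.1425)

(1.706, -0.1425)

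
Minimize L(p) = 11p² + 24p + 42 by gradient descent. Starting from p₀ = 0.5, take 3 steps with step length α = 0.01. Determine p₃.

-0.33594

L′(p) = 22p + 24
Step 1: L′(0.5) = 35; p₁ = 0.5 − 0.01·35 = 0.15
Step 2: L′(0.15) = 27.3; p₂ = 0.15 − 0.01·27.3 = -0.123
Step 3: L′(-0.123) = 21.294; p₃ = -0.123 − 0.01·21.294 = -0.33594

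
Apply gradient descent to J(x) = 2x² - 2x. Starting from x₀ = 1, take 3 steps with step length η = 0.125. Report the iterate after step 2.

0.625

J′(x) = 4x - 2
Step 1: J′(1) = 2; x₁ = 1 − 0.125·2 = 0.75
Step 2: J′(0.75) = 1; x₂ = 0.75 − 0.125·1 = 0.625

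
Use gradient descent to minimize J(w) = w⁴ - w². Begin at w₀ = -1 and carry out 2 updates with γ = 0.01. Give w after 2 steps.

J′(w) = 4w³ - 2w
Step 1: J′(-1) = -2; w₁ = -1 − 0.01·(-2) = -0.98
Step 2: J′(-0.98) = -1.804768; w₂ = -0.98 − 0.01·(-1.804768) = -0.96195232

-0.96195232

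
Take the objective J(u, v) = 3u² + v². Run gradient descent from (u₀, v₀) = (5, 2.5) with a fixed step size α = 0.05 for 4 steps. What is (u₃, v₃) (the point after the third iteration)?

(1.715, 1.8225)

∇J = (6u, 2v)
Step 1: at (5, 2.5), ∇J = (30, 5) → (5, 2.5) − 0.05·(30, 5) = (3.5, 2.25)
Step 2: at (3.5, 2.25), ∇J = (21, 4.5) → (3.5, 2.25) − 0.05·(21, 4.5) = (2.45, 2.025)
Step 3: at (2.45, 2.025), ∇J = (14.7, 4.05) → (2.45, 2.025) − 0.05·(14.7, 4.05) = (1.715, 1.8225)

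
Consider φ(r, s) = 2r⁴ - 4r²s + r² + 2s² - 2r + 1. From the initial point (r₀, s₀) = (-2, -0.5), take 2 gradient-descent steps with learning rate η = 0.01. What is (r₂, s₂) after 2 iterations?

(-0.99910016, -0.247664)

∇φ = (8r³ - 8rs + 2r - 2, -4r² + 4s)
(r₁, s₁) = (-2, -0.5) − 0.01·(-78, -18) = (-1.22, -0.32)
(r₂, s₂) = (-1.22, -0.32) − 0.01·(-22.089984, -7.2336) = (-0.99910016, -0.247664)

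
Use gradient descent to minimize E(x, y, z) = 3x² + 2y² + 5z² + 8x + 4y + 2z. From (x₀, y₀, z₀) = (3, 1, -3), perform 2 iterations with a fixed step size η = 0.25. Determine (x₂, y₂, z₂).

(-0.25, -1, -6.5)

∇E = (6x + 8, 4y + 4, 10z + 2)
Step 1: at (3, 1, -3), ∇E = (26, 8, -28) → (3, 1, -3) − 0.25·(26, 8, -28) = (-3.5, -1, 4)
Step 2: at (-3.5, -1, 4), ∇E = (-13, 0, 42) → (-3.5, -1, 4) − 0.25·(-13, 0, 42) = (-0.25, -1, -6.5)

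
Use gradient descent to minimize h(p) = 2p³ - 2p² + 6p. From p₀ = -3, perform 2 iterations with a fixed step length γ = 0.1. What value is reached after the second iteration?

h′(p) = 6p² - 4p + 6
p₁ = -3 − 0.1·72 = -10.2
p₂ = -10.2 − 0.1·671.04 = -77.304

-77.304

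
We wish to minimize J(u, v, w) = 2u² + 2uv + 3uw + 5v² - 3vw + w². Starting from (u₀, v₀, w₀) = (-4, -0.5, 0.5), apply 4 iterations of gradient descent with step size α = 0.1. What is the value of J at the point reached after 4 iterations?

∇J = (4u + 2v + 3w, 2u + 10v - 3w, 3u - 3v + 2w)
Step 1: at (-4, -0.5, 0.5), ∇J = (-15.5, -14.5, -9.5) → (-4, -0.5, 0.5) − 0.1·(-15.5, -14.5, -9.5) = (-2.45, 0.95, 1.45)
Step 2: at (-2.45, 0.95, 1.45), ∇J = (-3.55, 0.25, -7.3) → (-2.45, 0.95, 1.45) − 0.1·(-3.55, 0.25, -7.3) = (-2.095, 0.925, 2.18)
Step 3: at (-2.095, 0.925, 2.18), ∇J = (0.01, -1.48, -4.7) → (-2.095, 0.925, 2.18) − 0.1·(0.01, -1.48, -4.7) = (-2.096, 1.073, 2.65)
Step 4: at (-2.096, 1.073, 2.65), ∇J = (1.712, -1.412, -4.207) → (-2.096, 1.073, 2.65) − 0.1·(1.712, -1.412, -4.207) = (-2.2672, 1.2142, 3.0707)
J(-2.2672, 1.2142, 3.0707) = -10.49567505

-10.49567505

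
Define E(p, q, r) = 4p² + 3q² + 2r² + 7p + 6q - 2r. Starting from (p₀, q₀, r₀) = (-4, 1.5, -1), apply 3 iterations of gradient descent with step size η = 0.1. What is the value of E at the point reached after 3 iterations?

∇E = (8p + 7, 6q + 6, 4r - 2)
(p₁, q₁, r₁) = (-4, 1.5, -1) − 0.1·(-25, 15, -6) = (-1.5, 0, -0.4)
(p₂, q₂, r₂) = (-1.5, 0, -0.4) − 0.1·(-5, 6, -3.6) = (-1, -0.6, -0.04)
(p₃, q₃, r₃) = (-1, -0.6, -0.04) − 0.1·(-1, 2.4, -2.16) = (-0.9, -0.84, 0.176)
E(-0.9, -0.84, 0.176) = -6.273248

-6.273248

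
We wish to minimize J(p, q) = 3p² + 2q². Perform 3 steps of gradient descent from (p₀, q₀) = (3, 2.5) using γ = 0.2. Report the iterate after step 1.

(-0.6, 0.5)

∇J = (6p, 4q)
Step 1: at (3, 2.5), ∇J = (18, 10) → (3, 2.5) − 0.2·(18, 10) = (-0.6, 0.5)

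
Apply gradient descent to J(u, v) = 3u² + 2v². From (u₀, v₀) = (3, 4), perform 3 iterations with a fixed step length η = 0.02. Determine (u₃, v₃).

∇J = (6u, 4v)
(u₁, v₁) = (3, 4) − 0.02·(18, 16) = (2.64, 3.68)
(u₂, v₂) = (2.64, 3.68) − 0.02·(15.84, 14.72) = (2.3232, 3.3856)
(u₃, v₃) = (2.3232, 3.3856) − 0.02·(13.9392, 13.5424) = (2.044416, 3.114752)

(2.044416, 3.114752)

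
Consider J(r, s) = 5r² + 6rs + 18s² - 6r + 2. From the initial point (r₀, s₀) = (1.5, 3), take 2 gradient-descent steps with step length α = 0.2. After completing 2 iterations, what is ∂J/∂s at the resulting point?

4899.24

∇J = (10r + 6s - 6, 6r + 36s)
(r₁, s₁) = (1.5, 3) − 0.2·(27, 117) = (-3.9, -20.4)
(r₂, s₂) = (-3.9, -20.4) − 0.2·(-167.4, -757.8) = (29.58, 131.16)
∂J/∂s at (29.58, 131.16) = 4899.24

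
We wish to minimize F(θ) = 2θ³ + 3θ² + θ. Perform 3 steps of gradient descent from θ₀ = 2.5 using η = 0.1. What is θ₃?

-24.97032935

F′(θ) = 6θ² + 6θ + 1
Step 1: F′(2.5) = 53.5; θ₁ = 2.5 − 0.1·53.5 = -2.85
Step 2: F′(-2.85) = 32.635; θ₂ = -2.85 − 0.1·32.635 = -6.1135
Step 3: F′(-6.1135) = 188.5682935; θ₃ = -6.1135 − 0.1·188.5682935 = -24.97032935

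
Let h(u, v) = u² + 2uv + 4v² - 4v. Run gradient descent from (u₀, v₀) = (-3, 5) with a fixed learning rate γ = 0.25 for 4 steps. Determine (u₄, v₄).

∇h = (2u + 2v, 2u + 8v - 4)
(u₁, v₁) = (-3, 5) − 0.25·(4, 30) = (-4, -2.5)
(u₂, v₂) = (-4, -2.5) − 0.25·(-13, -32) = (-0.75, 5.5)
(u₃, v₃) = (-0.75, 5.5) − 0.25·(9.5, 38.5) = (-3.125, -4.125)
(u₄, v₄) = (-3.125, -4.125) − 0.25·(-14.5, -43.25) = (0.5, 6.6875)

(0.5, 6.6875)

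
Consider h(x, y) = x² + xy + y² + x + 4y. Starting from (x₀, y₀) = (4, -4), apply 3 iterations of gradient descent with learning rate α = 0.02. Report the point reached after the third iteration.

∇h = (2x + y + 1, x + 2y + 4)
Step 1: at (4, -4), ∇h = (5, 0) → (4, -4) − 0.02·(5, 0) = (3.9, -4)
Step 2: at (3.9, -4), ∇h = (4.8, -0.1) → (3.9, -4) − 0.02·(4.8, -0.1) = (3.804, -3.998)
Step 3: at (3.804, -3.998), ∇h = (4.61, -0.192) → (3.804, -3.998) − 0.02·(4.61, -0.192) = (3.7118, -3.99416)

(3.7118, -3.99416)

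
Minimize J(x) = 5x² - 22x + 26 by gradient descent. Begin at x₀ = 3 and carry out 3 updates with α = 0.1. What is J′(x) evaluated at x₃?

0

J′(x) = 10x - 22
x₁ = 3 − 0.1·8 = 2.2
x₂ = 2.2 − 0.1·0 = 2.2
x₃ = 2.2 − 0.1·0 = 2.2
J′(x) at (2.2) = 0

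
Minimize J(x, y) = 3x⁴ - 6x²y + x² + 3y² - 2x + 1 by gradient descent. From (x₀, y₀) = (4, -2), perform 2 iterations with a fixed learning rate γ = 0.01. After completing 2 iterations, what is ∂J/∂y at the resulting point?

∇J = (12x³ - 12xy + 2x - 2, -6x² + 6y)
(x₁, y₁) = (4, -2) − 0.01·(870, -108) = (-4.7, -0.92)
(x₂, y₂) = (-4.7, -0.92) − 0.01·(-1309.164, -138.06) = (8.39164, 0.4606)
∂J/∂y at (8.39164, 0.4606) = -419.7541313376

-419.7541313376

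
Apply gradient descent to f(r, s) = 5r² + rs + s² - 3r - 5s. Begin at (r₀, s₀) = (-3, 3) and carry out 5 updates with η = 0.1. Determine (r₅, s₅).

∇f = (10r + s - 3, r + 2s - 5)
Step 1: at (-3, 3), ∇f = (-30, -2) → (-3, 3) − 0.1·(-30, -2) = (0, 3.2)
Step 2: at (0, 3.2), ∇f = (0.2, 1.4) → (0, 3.2) − 0.1·(0.2, 1.4) = (-0.02, 3.06)
Step 3: at (-0.02, 3.06), ∇f = (-0.14, 1.1) → (-0.02, 3.06) − 0.1·(-0.14, 1.1) = (-0.006, 2.95)
Step 4: at (-0.006, 2.95), ∇f = (-0.11, 0.894) → (-0.006, 2.95) − 0.1·(-0.11, 0.894) = (0.005, 2.8606)
Step 5: at (0.005, 2.8606), ∇f = (-0.0894, 0.7262) → (0.005, 2.8606) − 0.1·(-0.0894, 0.7262) = (0.01394, 2.78798)

(0.01394, 2.78798)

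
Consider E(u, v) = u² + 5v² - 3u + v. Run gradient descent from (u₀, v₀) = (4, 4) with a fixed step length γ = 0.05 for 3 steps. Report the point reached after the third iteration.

(3.3225, 0.4125)

∇E = (2u - 3, 10v + 1)
Step 1: at (4, 4), ∇E = (5, 41) → (4, 4) − 0.05·(5, 41) = (3.75, 1.95)
Step 2: at (3.75, 1.95), ∇E = (4.5, 20.5) → (3.75, 1.95) − 0.05·(4.5, 20.5) = (3.525, 0.925)
Step 3: at (3.525, 0.925), ∇E = (4.05, 10.25) → (3.525, 0.925) − 0.05·(4.05, 10.25) = (3.3225, 0.4125)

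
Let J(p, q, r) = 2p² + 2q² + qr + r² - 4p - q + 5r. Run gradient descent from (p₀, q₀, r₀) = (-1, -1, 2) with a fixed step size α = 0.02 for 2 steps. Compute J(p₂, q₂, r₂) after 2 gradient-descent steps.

∇J = (4p - 4, 4q + r - 1, q + 2r + 5)
Step 1: at (-1, -1, 2), ∇J = (-8, -3, 8) → (-1, -1, 2) − 0.02·(-8, -3, 8) = (-0.84, -0.94, 1.84)
Step 2: at (-0.84, -0.94, 1.84), ∇J = (-7.36, -2.92, 7.74) → (-0.84, -0.94, 1.84) − 0.02·(-7.36, -2.92, 7.74) = (-0.6928, -0.8816, 1.6852)
J(-0.6928, -0.8816, 1.6852) = 15.94740752

15.94740752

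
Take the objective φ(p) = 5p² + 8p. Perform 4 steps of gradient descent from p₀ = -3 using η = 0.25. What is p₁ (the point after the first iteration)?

2.5

φ′(p) = 10p + 8
p₁ = -3 − 0.25·(-22) = 2.5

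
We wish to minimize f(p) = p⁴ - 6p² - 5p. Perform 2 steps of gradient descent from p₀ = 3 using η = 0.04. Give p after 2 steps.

f′(p) = 4p³ - 12p - 5
Step 1: f′(3) = 67; p₁ = 3 − 0.04·67 = 0.32
Step 2: f′(0.32) = -8.708928; p₂ = 0.32 − 0.04·(-8.708928) = 0.66835712

0.66835712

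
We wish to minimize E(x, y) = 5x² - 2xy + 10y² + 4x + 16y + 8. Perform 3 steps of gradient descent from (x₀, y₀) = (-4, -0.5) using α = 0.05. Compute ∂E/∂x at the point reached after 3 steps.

-4.361

∇E = (10x - 2y + 4, -2x + 20y + 16)
Step 1: at (-4, -0.5), ∇E = (-35, 14) → (-4, -0.5) − 0.05·(-35, 14) = (-2.25, -1.2)
Step 2: at (-2.25, -1.2), ∇E = (-16.1, -3.5) → (-2.25, -1.2) − 0.05·(-16.1, -3.5) = (-1.445, -1.025)
Step 3: at (-1.445, -1.025), ∇E = (-8.4, -1.61) → (-1.445, -1.025) − 0.05·(-8.4, -1.61) = (-1.025, -0.9445)
∂E/∂x at (-1.025, -0.9445) = -4.361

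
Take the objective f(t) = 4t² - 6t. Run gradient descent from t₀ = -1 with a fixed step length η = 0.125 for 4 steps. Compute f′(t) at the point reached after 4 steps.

0

f′(t) = 8t - 6
Step 1: f′(-1) = -14; t₁ = -1 − 0.125·(-14) = 0.75
Step 2: f′(0.75) = 0; t₂ = 0.75 − 0.125·0 = 0.75
Step 3: f′(0.75) = 0; t₃ = 0.75 − 0.125·0 = 0.75
Step 4: f′(0.75) = 0; t₄ = 0.75 − 0.125·0 = 0.75
f′(t) at (0.75) = 0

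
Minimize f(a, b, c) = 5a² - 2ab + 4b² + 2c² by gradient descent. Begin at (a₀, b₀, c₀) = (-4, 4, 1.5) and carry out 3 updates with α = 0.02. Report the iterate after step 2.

∇f = (10a - 2b, -2a + 8b, 4c)
Step 1: at (-4, 4, 1.5), ∇f = (-48, 40, 6) → (-4, 4, 1.5) − 0.02·(-48, 40, 6) = (-3.04, 3.2, 1.38)
Step 2: at (-3.04, 3.2, 1.38), ∇f = (-36.8, 31.68, 5.52) → (-3.04, 3.2, 1.38) − 0.02·(-36.8, 31.68, 5.52) = (-2.304, 2.5664, 1.2696)

(-2.304, 2.5664, 1.2696)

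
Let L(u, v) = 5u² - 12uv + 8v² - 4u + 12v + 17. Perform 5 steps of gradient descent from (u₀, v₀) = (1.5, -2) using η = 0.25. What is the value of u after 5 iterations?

∇L = (10u - 12v - 4, -12u + 16v + 12)
(u₁, v₁) = (1.5, -2) − 0.25·(35, -38) = (-7.25, 7.5)
(u₂, v₂) = (-7.25, 7.5) − 0.25·(-166.5, 219) = (34.375, -47.25)
(u₃, v₃) = (34.375, -47.25) − 0.25·(906.75, -1156.5) = (-192.3125, 241.875)
(u₄, v₄) = (-192.3125, 241.875) − 0.25·(-4829.625, 6189.75) = (1015.09375, -1305.5625)
(u₅, v₅) = (1015.09375, -1305.5625) − 0.25·(25813.6875, -33058.125) = (-5438.328125, 6958.96875)
u = -5438.328125

-5438.328125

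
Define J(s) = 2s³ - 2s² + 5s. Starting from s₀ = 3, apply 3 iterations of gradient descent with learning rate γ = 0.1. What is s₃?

-19.7329976

J′(s) = 6s² - 4s + 5
s₁ = 3 − 0.1·47 = -1.7
s₂ = -1.7 − 0.1·29.14 = -4.614
s₃ = -4.614 − 0.1·151.189976 = -19.7329976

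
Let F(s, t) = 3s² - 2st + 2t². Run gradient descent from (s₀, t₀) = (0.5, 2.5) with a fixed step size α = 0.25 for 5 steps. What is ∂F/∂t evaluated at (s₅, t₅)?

∇F = (6s - 2t, -2s + 4t)
Step 1: at (0.5, 2.5), ∇F = (-2, 9) → (0.5, 2.5) − 0.25·(-2, 9) = (1, 0.25)
Step 2: at (1, 0.25), ∇F = (5.5, -1) → (1, 0.25) − 0.25·(5.5, -1) = (-0.375, 0.5)
Step 3: at (-0.375, 0.5), ∇F = (-3.25, 2.75) → (-0.375, 0.5) − 0.25·(-3.25, 2.75) = (0.4375, -0.1875)
Step 4: at (0.4375, -0.1875), ∇F = (3, -1.625) → (0.4375, -0.1875) − 0.25·(3, -1.625) = (-0.3125, 0.21875)
Step 5: at (-0.3125, 0.21875), ∇F = (-2.3125, 1.5) → (-0.3125, 0.21875) − 0.25·(-2.3125, 1.5) = (0.265625, -0.15625)
∂F/∂t at (0.265625, -0.15625) = -1.15625

-1.15625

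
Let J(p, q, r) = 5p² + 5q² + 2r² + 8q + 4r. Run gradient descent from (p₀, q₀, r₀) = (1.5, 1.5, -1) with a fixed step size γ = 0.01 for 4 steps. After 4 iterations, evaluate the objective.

11.028613817

∇J = (10p, 10q + 8, 4r + 4)
Step 1: at (1.5, 1.5, -1), ∇J = (15, 23, 0) → (1.5, 1.5, -1) − 0.01·(15, 23, 0) = (1.35, 1.27, -1)
Step 2: at (1.35, 1.27, -1), ∇J = (13.5, 20.7, 0) → (1.35, 1.27, -1) − 0.01·(13.5, 20.7, 0) = (1.215, 1.063, -1)
Step 3: at (1.215, 1.063, -1), ∇J = (12.15, 18.63, 0) → (1.215, 1.063, -1) − 0.01·(12.15, 18.63, 0) = (1.0935, 0.8767, -1)
Step 4: at (1.0935, 0.8767, -1), ∇J = (10.935, 16.767, 0) → (1.0935, 0.8767, -1) − 0.01·(10.935, 16.767, 0) = (0.98415, 0.70903, -1)
J(0.98415, 0.70903, -1) = 11.028613817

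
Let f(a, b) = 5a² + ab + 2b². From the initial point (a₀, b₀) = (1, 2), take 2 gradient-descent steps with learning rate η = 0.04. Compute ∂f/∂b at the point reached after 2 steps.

∇f = (10a + b, a + 4b)
(a₁, b₁) = (1, 2) − 0.04·(12, 9) = (0.52, 1.64)
(a₂, b₂) = (0.52, 1.64) − 0.04·(6.84, 7.08) = (0.2464, 1.3568)
∂f/∂b at (0.2464, 1.3568) = 5.6736

5.6736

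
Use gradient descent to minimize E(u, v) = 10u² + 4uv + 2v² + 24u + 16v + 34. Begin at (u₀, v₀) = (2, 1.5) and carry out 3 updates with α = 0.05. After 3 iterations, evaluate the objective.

∇E = (20u + 4v + 24, 4u + 4v + 16)
Step 1: at (2, 1.5), ∇E = (70, 30) → (2, 1.5) − 0.05·(70, 30) = (-1.5, 0)
Step 2: at (-1.5, 0), ∇E = (-6, 10) → (-1.5, 0) − 0.05·(-6, 10) = (-1.2, -0.5)
Step 3: at (-1.2, -0.5), ∇E = (-2, 9.2) → (-1.2, -0.5) − 0.05·(-2, 9.2) = (-1.1, -0.96)
E(-1.1, -0.96) = 10.4072

10.4072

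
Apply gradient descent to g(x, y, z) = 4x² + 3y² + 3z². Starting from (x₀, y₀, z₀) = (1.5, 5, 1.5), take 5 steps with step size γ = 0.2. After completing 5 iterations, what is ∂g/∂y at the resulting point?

∇g = (8x, 6y, 6z)
(x₁, y₁, z₁) = (1.5, 5, 1.5) − 0.2·(12, 30, 9) = (-0.9, -1, -0.3)
(x₂, y₂, z₂) = (-0.9, -1, -0.3) − 0.2·(-7.2, -6, -1.8) = (0.54, 0.2, 0.06)
(x₃, y₃, z₃) = (0.54, 0.2, 0.06) − 0.2·(4.32, 1.2, 0.36) = (-0.324, -0.04, -0.012)
(x₄, y₄, z₄) = (-0.324, -0.04, -0.012) − 0.2·(-2.592, -0.24, -0.072) = (0.1944, 0.008, 0.0024)
(x₅, y₅, z₅) = (0.1944, 0.008, 0.0024) − 0.2·(1.5552, 0.048, 0.0144) = (-0.11664, -0.0016, -0.00048)
∂g/∂y at (-0.11664, -0.0016, -0.00048) = -0.0096

-0.0096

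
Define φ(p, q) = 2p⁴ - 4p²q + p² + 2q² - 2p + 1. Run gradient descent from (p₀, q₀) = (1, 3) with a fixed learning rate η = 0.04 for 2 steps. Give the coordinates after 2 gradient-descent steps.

(1.58376192, 2.681536)

∇φ = (8p³ - 8pq + 2p - 2, -4p² + 4q)
Step 1: at (1, 3), ∇φ = (-16, 8) → (1, 3) − 0.04·(-16, 8) = (1.64, 2.68)
Step 2: at (1.64, 2.68), ∇φ = (1.405952, -0.0384) → (1.64, 2.68) − 0.04·(1.405952, -0.0384) = (1.58376192, 2.681536)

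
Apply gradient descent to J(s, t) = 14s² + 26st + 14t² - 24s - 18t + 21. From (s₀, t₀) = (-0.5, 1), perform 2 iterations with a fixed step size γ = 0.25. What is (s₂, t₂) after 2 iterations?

∇J = (28s + 26t - 24, 26s + 28t - 18)
(s₁, t₁) = (-0.5, 1) − 0.25·(-12, -3) = (2.5, 1.75)
(s₂, t₂) = (2.5, 1.75) − 0.25·(91.5, 96) = (-20.375, -22.25)

(-20.375, -22.25)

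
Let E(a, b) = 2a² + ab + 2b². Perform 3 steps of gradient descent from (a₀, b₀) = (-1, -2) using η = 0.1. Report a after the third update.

-0.016

∇E = (4a + b, a + 4b)
Step 1: at (-1, -2), ∇E = (-6, -9) → (-1, -2) − 0.1·(-6, -9) = (-0.4, -1.1)
Step 2: at (-0.4, -1.1), ∇E = (-2.7, -4.8) → (-0.4, -1.1) − 0.1·(-2.7, -4.8) = (-0.13, -0.62)
Step 3: at (-0.13, -0.62), ∇E = (-1.14, -2.61) → (-0.13, -0.62) − 0.1·(-1.14, -2.61) = (-0.016, -0.359)
a = -0.016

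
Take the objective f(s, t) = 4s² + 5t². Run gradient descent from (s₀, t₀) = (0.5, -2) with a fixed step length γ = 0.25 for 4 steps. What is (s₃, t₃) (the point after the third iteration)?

(-0.5, 6.75)

∇f = (8s, 10t)
Step 1: at (0.5, -2), ∇f = (4, -20) → (0.5, -2) − 0.25·(4, -20) = (-0.5, 3)
Step 2: at (-0.5, 3), ∇f = (-4, 30) → (-0.5, 3) − 0.25·(-4, 30) = (0.5, -4.5)
Step 3: at (0.5, -4.5), ∇f = (4, -45) → (0.5, -4.5) − 0.25·(4, -45) = (-0.5, 6.75)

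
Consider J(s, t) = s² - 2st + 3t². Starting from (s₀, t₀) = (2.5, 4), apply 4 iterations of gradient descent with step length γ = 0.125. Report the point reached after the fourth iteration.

∇J = (2s - 2t, -2s + 6t)
Step 1: at (2.5, 4), ∇J = (-3, 19) → (2.5, 4) − 0.125·(-3, 19) = (2.875, 1.625)
Step 2: at (2.875, 1.625), ∇J = (2.5, 4) → (2.875, 1.625) − 0.125·(2.5, 4) = (2.5625, 1.125)
Step 3: at (2.5625, 1.125), ∇J = (2.875, 1.625) → (2.5625, 1.125) − 0.125·(2.875, 1.625) = (2.203125, 0.921875)
Step 4: at (2.203125, 0.921875), ∇J = (2.5625, 1.125) → (2.203125, 0.921875) − 0.125·(2.5625, 1.125) = (1.8828125, 0.78125)

(1.8828125, 0.78125)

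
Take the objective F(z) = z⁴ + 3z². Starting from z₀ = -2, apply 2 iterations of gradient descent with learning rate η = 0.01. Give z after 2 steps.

-1.31454336

F′(z) = 4z³ + 6z
Step 1: F′(-2) = -44; z₁ = -2 − 0.01·(-44) = -1.56
Step 2: F′(-1.56) = -24.545664; z₂ = -1.56 − 0.01·(-24.545664) = -1.31454336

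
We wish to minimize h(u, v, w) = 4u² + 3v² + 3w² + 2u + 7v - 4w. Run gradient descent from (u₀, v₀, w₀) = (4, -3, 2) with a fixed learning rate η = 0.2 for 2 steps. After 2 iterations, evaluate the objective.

3.7216

∇h = (8u + 2, 6v + 7, 6w - 4)
(u₁, v₁, w₁) = (4, -3, 2) − 0.2·(34, -11, 8) = (-2.8, -0.8, 0.4)
(u₂, v₂, w₂) = (-2.8, -0.8, 0.4) − 0.2·(-20.4, 2.2, -1.6) = (1.28, -1.24, 0.72)
h(1.28, -1.24, 0.72) = 3.7216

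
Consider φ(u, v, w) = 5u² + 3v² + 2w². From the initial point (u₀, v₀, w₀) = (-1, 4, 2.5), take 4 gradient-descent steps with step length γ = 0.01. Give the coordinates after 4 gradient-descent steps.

∇φ = (10u, 6v, 4w)
Step 1: at (-1, 4, 2.5), ∇φ = (-10, 24, 10) → (-1, 4, 2.5) − 0.01·(-10, 24, 10) = (-0.9, 3.76, 2.4)
Step 2: at (-0.9, 3.76, 2.4), ∇φ = (-9, 22.56, 9.6) → (-0.9, 3.76, 2.4) − 0.01·(-9, 22.56, 9.6) = (-0.81, 3.5344, 2.304)
Step 3: at (-0.81, 3.5344, 2.304), ∇φ = (-8.1, 21.2064, 9.216) → (-0.81, 3.5344, 2.304) − 0.01·(-8.1, 21.2064, 9.216) = (-0.729, 3.322336, 2.21184)
Step 4: at (-0.729, 3.322336, 2.21184), ∇φ = (-7.29, 19.934016, 8.84736) → (-0.729, 3.322336, 2.21184) − 0.01·(-7.29, 19.934016, 8.84736) = (-0.6561, 3.12299584, 2.1233664)

(-0.6561, 3.12299584, 2.1233664)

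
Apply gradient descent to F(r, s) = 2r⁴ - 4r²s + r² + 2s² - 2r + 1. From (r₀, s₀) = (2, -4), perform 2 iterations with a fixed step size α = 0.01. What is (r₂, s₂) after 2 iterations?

∇F = (8r³ - 8rs + 2r - 2, -4r² + 4s)
(r₁, s₁) = (2, -4) − 0.01·(130, -32) = (0.7, -3.68)
(r₂, s₂) = (0.7, -3.68) − 0.01·(22.752, -16.68) = (0.47248, -3.5132)

(0.47248, -3.5132)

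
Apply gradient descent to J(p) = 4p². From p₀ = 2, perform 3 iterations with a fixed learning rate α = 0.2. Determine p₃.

J′(p) = 8p
p₁ = 2 − 0.2·16 = -1.2
p₂ = -1.2 − 0.2·(-9.6) = 0.72
p₃ = 0.72 − 0.2·5.76 = -0.432

-0.432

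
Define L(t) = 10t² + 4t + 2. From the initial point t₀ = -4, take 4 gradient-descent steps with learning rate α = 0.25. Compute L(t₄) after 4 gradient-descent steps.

9463400

L′(t) = 20t + 4
t₁ = -4 − 0.25·(-76) = 15
t₂ = 15 − 0.25·304 = -61
t₃ = -61 − 0.25·(-1216) = 243
t₄ = 243 − 0.25·4864 = -973
L(-973) = 9463400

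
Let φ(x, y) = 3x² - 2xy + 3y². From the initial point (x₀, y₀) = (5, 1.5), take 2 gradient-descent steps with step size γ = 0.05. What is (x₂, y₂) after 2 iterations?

(2.71, 1.45)

∇φ = (6x - 2y, -2x + 6y)
Step 1: at (5, 1.5), ∇φ = (27, -1) → (5, 1.5) − 0.05·(27, -1) = (3.65, 1.55)
Step 2: at (3.65, 1.55), ∇φ = (18.8, 2) → (3.65, 1.55) − 0.05·(18.8, 2) = (2.71, 1.45)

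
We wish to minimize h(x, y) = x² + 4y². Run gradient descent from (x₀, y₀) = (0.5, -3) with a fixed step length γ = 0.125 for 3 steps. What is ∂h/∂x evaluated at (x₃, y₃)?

∇h = (2x, 8y)
(x₁, y₁) = (0.5, -3) − 0.125·(1, -24) = (0.375, 0)
(x₂, y₂) = (0.375, 0) − 0.125·(0.75, 0) = (0.28125, 0)
(x₃, y₃) = (0.28125, 0) − 0.125·(0.5625, 0) = (0.2109375, 0)
∂h/∂x at (0.2109375, 0) = 0.421875

0.421875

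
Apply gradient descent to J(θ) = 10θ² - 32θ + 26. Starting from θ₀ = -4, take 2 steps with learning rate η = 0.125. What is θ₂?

-11

J′(θ) = 20θ - 32
Step 1: J′(-4) = -112; θ₁ = -4 − 0.125·(-112) = 10
Step 2: J′(10) = 168; θ₂ = 10 − 0.125·168 = -11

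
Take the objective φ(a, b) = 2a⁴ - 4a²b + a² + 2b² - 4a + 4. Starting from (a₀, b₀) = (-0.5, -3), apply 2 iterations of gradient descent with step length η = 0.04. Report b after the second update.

-2.075456

∇φ = (8a³ - 8ab + 2a - 4, -4a² + 4b)
(a₁, b₁) = (-0.5, -3) − 0.04·(-18, -13) = (0.22, -2.48)
(a₂, b₂) = (0.22, -2.48) − 0.04·(0.889984, -10.1136) = (0.18440064, -2.075456)
b = -2.075456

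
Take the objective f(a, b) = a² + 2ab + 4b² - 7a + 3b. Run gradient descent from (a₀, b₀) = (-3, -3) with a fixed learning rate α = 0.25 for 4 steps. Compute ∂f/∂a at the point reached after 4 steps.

∇f = (2a + 2b - 7, 2a + 8b + 3)
Step 1: at (-3, -3), ∇f = (-19, -27) → (-3, -3) − 0.25·(-19, -27) = (1.75, 3.75)
Step 2: at (1.75, 3.75), ∇f = (4, 36.5) → (1.75, 3.75) − 0.25·(4, 36.5) = (0.75, -5.375)
Step 3: at (0.75, -5.375), ∇f = (-16.25, -38.5) → (0.75, -5.375) − 0.25·(-16.25, -38.5) = (4.8125, 4.25)
Step 4: at (4.8125, 4.25), ∇f = (11.125, 46.625) → (4.8125, 4.25) − 0.25·(11.125, 46.625) = (2.03125, -7.40625)
∂f/∂a at (2.03125, -7.40625) = -17.75

-17.75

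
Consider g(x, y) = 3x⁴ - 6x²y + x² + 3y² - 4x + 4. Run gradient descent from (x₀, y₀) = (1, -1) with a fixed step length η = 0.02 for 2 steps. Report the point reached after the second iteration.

(0.47330816, -0.631168)

∇g = (12x³ - 12xy + 2x - 4, -6x² + 6y)
(x₁, y₁) = (1, -1) − 0.02·(22, -12) = (0.56, -0.76)
(x₂, y₂) = (0.56, -0.76) − 0.02·(4.334592, -6.4416) = (0.47330816, -0.631168)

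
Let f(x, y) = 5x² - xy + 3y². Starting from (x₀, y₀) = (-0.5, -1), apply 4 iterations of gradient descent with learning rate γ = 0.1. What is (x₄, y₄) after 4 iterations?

∇f = (10x - y, -x + 6y)
Step 1: at (-0.5, -1), ∇f = (-4, -5.5) → (-0.5, -1) − 0.1·(-4, -5.5) = (-0.1, -0.45)
Step 2: at (-0.1, -0.45), ∇f = (-0.55, -2.6) → (-0.1, -0.45) − 0.1·(-0.55, -2.6) = (-0.045, -0.19)
Step 3: at (-0.045, -0.19), ∇f = (-0.26, -1.095) → (-0.045, -0.19) − 0.1·(-0.26, -1.095) = (-0.019, -0.0805)
Step 4: at (-0.019, -0.0805), ∇f = (-0.1095, -0.464) → (-0.019, -0.0805) − 0.1·(-0.1095, -0.464) = (-0.00805, -0.0341)

(-0.00805, -0.0341)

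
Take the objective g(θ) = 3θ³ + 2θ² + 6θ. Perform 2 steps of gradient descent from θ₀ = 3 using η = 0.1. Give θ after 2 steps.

-47.589

g′(θ) = 9θ² + 4θ + 6
Step 1: g′(3) = 99; θ₁ = 3 − 0.1·99 = -6.9
Step 2: g′(-6.9) = 406.89; θ₂ = -6.9 − 0.1·406.89 = -47.589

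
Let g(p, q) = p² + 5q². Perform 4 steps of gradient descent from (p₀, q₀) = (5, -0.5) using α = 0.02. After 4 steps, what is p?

∇g = (2p, 10q)
(p₁, q₁) = (5, -0.5) − 0.02·(10, -5) = (4.8, -0.4)
(p₂, q₂) = (4.8, -0.4) − 0.02·(9.6, -4) = (4.608, -0.32)
(p₃, q₃) = (4.608, -0.32) − 0.02·(9.216, -3.2) = (4.42368, -0.256)
(p₄, q₄) = (4.42368, -0.256) − 0.02·(8.84736, -2.56) = (4.2467328, -0.2048)
p = 4.2467328

4.2467328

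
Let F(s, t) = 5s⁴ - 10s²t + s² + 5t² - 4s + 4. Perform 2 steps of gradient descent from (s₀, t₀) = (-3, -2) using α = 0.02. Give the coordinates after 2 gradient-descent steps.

(-439.0496, 21.792)

∇F = (20s³ - 20st + 2s - 4, -10s² + 10t)
(s₁, t₁) = (-3, -2) − 0.02·(-670, -110) = (10.4, 0.2)
(s₂, t₂) = (10.4, 0.2) − 0.02·(22472.48, -1079.6) = (-439.0496, 21.792)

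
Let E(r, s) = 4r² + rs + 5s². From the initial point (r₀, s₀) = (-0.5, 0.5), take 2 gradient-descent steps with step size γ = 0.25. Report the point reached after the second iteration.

∇E = (8r + s, r + 10s)
Step 1: at (-0.5, 0.5), ∇E = (-3.5, 4.5) → (-0.5, 0.5) − 0.25·(-3.5, 4.5) = (0.375, -0.625)
Step 2: at (0.375, -0.625), ∇E = (2.375, -5.875) → (0.375, -0.625) − 0.25·(2.375, -5.875) = (-0.21875, 0.84375)

(-0.21875, 0.84375)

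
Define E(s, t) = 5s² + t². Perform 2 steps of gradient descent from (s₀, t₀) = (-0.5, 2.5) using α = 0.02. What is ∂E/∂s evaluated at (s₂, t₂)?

-3.2

∇E = (10s, 2t)
(s₁, t₁) = (-0.5, 2.5) − 0.02·(-5, 5) = (-0.4, 2.4)
(s₂, t₂) = (-0.4, 2.4) − 0.02·(-4, 4.8) = (-0.32, 2.304)
∂E/∂s at (-0.32, 2.304) = -3.2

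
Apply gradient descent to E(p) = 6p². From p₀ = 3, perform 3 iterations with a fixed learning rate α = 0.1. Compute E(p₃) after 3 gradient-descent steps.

E′(p) = 12p
p₁ = 3 − 0.1·36 = -0.6
p₂ = -0.6 − 0.1·(-7.2) = 0.12
p₃ = 0.12 − 0.1·1.44 = -0.024
E(-0.024) = 0.003456

0.003456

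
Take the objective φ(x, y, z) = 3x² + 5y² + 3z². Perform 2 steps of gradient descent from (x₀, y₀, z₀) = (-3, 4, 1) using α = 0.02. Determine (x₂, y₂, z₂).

∇φ = (6x, 10y, 6z)
(x₁, y₁, z₁) = (-3, 4, 1) − 0.02·(-18, 40, 6) = (-2.64, 3.2, 0.88)
(x₂, y₂, z₂) = (-2.64, 3.2, 0.88) − 0.02·(-15.84, 32, 5.28) = (-2.3232, 2.56, 0.7744)

(-2.3232, 2.56, 0.7744)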